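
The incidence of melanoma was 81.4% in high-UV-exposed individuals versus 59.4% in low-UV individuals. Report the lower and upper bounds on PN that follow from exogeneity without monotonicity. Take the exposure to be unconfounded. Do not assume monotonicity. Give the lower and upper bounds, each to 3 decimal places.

0.270 ≤ PN ≤ 0.499

p₁ = 0.814, p₀ = 0.594.
Under exogeneity alone the bounds on PN are max{0,(p₁−p₀)/p₁} ≤ PN ≤ min{1,(1−p₀)/p₁}.
  lower = (p₁ − p₀)/p₁ = 0.22 / 0.814 ≈ 0.2703
  upper = min{1, (1 − p₀)/p₁} = 0.406 / 0.814 ≈ 0.4988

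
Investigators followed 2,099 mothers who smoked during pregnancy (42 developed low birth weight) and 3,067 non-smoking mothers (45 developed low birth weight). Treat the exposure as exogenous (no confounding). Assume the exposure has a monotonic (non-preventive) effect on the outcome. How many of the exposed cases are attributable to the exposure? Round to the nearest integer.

p₁ = P(outcome | exposed) = 42/2099 = 0.02001
p₀ = P(outcome | unexposed) = 45/3067 = 0.014672
PN = (p₁ − p₀)/p₁ = (0.02001 − 0.014672) / 0.02001 ≈ 0.26673.
Attributable cases ≈ PN × (exposed cases) = 0.26673 × 42 ≈ 11.20.

about 11 cases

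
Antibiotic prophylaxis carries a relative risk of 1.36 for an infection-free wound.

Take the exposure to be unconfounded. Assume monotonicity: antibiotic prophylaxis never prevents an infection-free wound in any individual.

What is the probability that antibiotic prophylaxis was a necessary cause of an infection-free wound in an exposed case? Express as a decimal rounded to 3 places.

PN ≈ 0.265

Under exogeneity and monotonicity, PN = (RR − 1) / RR = 1 − 1/RR.
PN = (1.36 − 1) / 1.36 = 0.36 / 1.36 ≈ 0.2647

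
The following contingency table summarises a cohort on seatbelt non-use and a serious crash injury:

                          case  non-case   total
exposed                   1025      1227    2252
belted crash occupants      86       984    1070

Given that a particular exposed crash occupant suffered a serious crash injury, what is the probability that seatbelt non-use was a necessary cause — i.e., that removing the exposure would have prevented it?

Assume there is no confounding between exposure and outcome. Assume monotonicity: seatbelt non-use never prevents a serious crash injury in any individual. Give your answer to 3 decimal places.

p₁ = P(outcome | exposed) = 1025/2252 = 0.45515
p₀ = P(outcome | unexposed) = 86/1070 = 0.080374
Under exogeneity and monotonicity, PN = (p₁ − p₀) / p₁.
PN = (0.45515 − 0.080374) / 0.45515 = 0.37478 / 0.45515 ≈ 0.8234

PN ≈ 0.823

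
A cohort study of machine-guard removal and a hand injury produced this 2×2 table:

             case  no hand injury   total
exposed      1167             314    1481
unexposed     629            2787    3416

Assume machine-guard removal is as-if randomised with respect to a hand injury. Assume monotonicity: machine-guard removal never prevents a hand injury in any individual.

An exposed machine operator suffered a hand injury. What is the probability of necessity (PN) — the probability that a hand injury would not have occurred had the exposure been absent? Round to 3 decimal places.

PN ≈ 0.766

p₁ = P(outcome | exposed) = 1167/1481 = 0.78798
p₀ = P(outcome | unexposed) = 629/3416 = 0.18413
Under exogeneity and monotonicity, PN = (p₁ − p₀) / p₁.
PN = (0.78798 − 0.18413) / 0.78798 = 0.60385 / 0.78798 ≈ 0.7663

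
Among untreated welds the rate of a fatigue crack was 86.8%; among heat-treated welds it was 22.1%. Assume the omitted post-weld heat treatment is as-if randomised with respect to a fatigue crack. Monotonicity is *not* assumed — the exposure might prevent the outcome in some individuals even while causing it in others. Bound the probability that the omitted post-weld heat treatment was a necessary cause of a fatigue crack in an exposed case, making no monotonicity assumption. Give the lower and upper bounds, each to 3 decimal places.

p₁ = 0.868, p₀ = 0.221.
Under exogeneity alone the bounds on PN are max{0,(p₁−p₀)/p₁} ≤ PN ≤ min{1,(1−p₀)/p₁}.
  lower = (p₁ − p₀)/p₁ = 0.647 / 0.868 ≈ 0.7454
  upper = min{1, (1 − p₀)/p₁} = 0.779 / 0.868 ≈ 0.8975

0.745 ≤ PN ≤ 0.897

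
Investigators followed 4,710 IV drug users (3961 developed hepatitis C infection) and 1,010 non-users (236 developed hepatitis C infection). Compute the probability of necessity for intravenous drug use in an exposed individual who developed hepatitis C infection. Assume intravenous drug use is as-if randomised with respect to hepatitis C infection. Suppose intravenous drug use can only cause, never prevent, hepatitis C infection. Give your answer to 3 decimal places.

p₁ = P(outcome | exposed) = 3961/4710 = 0.84098
p₀ = P(outcome | unexposed) = 236/1010 = 0.23366
Under exogeneity and monotonicity, PN = (p₁ − p₀) / p₁.
PN = (0.84098 − 0.23366) / 0.84098 = 0.60731 / 0.84098 ≈ 0.7222

PN ≈ 0.722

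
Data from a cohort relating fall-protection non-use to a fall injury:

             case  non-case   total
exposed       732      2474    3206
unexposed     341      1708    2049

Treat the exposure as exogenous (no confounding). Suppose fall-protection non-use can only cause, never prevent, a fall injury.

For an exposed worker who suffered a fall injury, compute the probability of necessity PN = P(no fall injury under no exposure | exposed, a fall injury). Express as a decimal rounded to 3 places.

PN ≈ 0.271

p₁ = P(outcome | exposed) = 732/3206 = 0.22832
p₀ = P(outcome | unexposed) = 341/2049 = 0.16642
Under exogeneity and monotonicity, PN = (p₁ − p₀)/p₁.
PN = (0.22832 − 0.16642) / 0.22832 ≈ 0.2711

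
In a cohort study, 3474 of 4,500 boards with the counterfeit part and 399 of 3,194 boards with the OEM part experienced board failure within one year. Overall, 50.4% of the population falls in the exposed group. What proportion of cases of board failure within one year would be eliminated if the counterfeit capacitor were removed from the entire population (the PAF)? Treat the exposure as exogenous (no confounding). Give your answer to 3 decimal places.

p₁ = P(outcome | exposed) = 3474/4500 = 0.772
p₀ = P(outcome | unexposed) = 399/3194 = 0.12492
Overall risk P(Y=1) = π·p₁ + (1−π)·p₀ = 0.504×0.772 + 0.496×0.12492 = 0.45105.
Under exogeneity, PAF = [P(Y=1) − p₀] / P(Y=1).
PAF = (0.45105 − 0.12492) / 0.45105 ≈ 0.7230

PAF ≈ 0.723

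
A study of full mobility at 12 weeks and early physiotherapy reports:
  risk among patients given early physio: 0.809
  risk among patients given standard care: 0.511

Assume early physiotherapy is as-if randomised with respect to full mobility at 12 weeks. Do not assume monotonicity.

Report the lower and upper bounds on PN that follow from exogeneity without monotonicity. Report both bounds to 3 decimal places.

0.368 ≤ PN ≤ 0.604

Let p₁ = 0.809, p₀ = 0.511.
Under exogeneity alone the bounds on PN are max{0,(p₁−p₀)/p₁} ≤ PN ≤ min{1,(1−p₀)/p₁}.
  lower = (p₁ − p₀)/p₁ = 0.298 / 0.809 ≈ 0.3684
  upper = min{1, (1 − p₀)/p₁} = 0.489 / 0.809 ≈ 0.6044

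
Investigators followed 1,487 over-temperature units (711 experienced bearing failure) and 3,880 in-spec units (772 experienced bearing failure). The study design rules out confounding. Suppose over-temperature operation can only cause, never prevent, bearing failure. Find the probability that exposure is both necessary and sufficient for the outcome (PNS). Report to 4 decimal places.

PNS ≈ 0.2792

p₁ = P(outcome | exposed) = 711/1487 = 0.47814
p₀ = P(outcome | unexposed) = 772/3880 = 0.19897
Under exogeneity and monotonicity, PNS = p₁ − p₀.
PNS = 0.47814 − 0.19897 = 0.27917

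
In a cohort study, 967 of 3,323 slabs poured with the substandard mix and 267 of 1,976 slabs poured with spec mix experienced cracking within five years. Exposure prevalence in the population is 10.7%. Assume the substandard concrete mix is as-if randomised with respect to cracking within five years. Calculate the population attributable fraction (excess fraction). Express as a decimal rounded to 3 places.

p₁ = P(outcome | exposed) = 967/3323 = 0.291
p₀ = P(outcome | unexposed) = 267/1976 = 0.13512
Overall risk P(Y=1) = π·p₁ + (1−π)·p₀ = 0.107×0.291 + 0.893×0.13512 = 0.1518.
Under exogeneity, PAF = [P(Y=1) − p₀] / P(Y=1).
PAF = (0.1518 − 0.13512) / 0.1518 ≈ 0.1099

PAF ≈ 0.110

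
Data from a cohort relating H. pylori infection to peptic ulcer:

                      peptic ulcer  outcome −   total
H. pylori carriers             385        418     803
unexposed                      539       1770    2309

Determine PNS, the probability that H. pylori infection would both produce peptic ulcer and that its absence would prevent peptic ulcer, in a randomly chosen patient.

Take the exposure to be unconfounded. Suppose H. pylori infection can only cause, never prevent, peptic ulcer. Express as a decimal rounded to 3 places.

PNS ≈ 0.246

p₁ = P(outcome | exposed) = 385/803 = 0.47945
p₀ = P(outcome | unexposed) = 539/2309 = 0.23343
Under exogeneity and monotonicity, PNS = p₁ − p₀.
PNS = 0.47945 − 0.23343 = 0.24602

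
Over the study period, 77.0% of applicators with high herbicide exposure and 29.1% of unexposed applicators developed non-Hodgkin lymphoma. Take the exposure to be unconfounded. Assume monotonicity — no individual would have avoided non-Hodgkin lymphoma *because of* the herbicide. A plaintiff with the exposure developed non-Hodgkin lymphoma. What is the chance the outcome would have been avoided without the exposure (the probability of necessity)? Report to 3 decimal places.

PN ≈ 0.622

p₁ = 0.77, p₀ = 0.291.
Under exogeneity and monotonicity, PN = (p₁ − p₀) / p₁.
PN = (0.77 − 0.291) / 0.77 = 0.479 / 0.77 ≈ 0.6221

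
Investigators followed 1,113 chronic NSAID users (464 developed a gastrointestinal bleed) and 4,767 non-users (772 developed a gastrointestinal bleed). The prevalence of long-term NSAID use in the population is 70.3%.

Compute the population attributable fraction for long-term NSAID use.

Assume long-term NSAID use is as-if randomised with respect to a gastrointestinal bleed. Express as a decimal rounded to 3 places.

p₁ = P(outcome | exposed) = 464/1113 = 0.41689
p₀ = P(outcome | unexposed) = 772/4767 = 0.16195
Overall risk P(Y=1) = π·p₁ + (1−π)·p₀ = 0.703×0.41689 + 0.297×0.16195 = 0.34117.
Under exogeneity, PAF = [P(Y=1) − p₀] / P(Y=1).
PAF = (0.34117 − 0.16195) / 0.34117 ≈ 0.5253

PAF ≈ 0.525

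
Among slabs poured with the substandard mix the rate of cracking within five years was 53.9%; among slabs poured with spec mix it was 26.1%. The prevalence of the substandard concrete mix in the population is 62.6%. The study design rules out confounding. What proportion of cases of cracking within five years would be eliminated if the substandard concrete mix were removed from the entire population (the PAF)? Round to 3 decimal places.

PAF ≈ 0.400

p₁ = 0.539, p₀ = 0.261.
Overall risk P(Y=1) = π·p₁ + (1−π)·p₀ = 0.626×0.539 + 0.374×0.261 = 0.43503.
Under exogeneity, PAF = [P(Y=1) − p₀] / P(Y=1).
PAF = (0.43503 − 0.261) / 0.43503 ≈ 0.4000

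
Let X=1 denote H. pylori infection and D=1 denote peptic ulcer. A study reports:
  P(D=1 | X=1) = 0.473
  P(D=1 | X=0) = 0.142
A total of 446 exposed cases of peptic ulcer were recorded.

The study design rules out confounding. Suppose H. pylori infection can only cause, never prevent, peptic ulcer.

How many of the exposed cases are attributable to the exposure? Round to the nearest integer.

Let p₁ = 0.473, p₀ = 0.142.
PN = (p₁ − p₀)/p₁ = (0.473 − 0.142) / 0.473 ≈ 0.69979.
Attributable cases ≈ PN × (exposed cases) = 0.69979 × 446 ≈ 312.11.

about 312 cases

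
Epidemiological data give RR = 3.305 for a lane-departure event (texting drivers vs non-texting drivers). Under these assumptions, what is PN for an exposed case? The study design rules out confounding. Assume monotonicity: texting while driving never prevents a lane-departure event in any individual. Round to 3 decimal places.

PN ≈ 0.697

Under exogeneity and monotonicity, PN = (RR − 1) / RR = 1 − 1/RR.
PN = (3.305 − 1) / 3.305 = 2.305 / 3.305 ≈ 0.6974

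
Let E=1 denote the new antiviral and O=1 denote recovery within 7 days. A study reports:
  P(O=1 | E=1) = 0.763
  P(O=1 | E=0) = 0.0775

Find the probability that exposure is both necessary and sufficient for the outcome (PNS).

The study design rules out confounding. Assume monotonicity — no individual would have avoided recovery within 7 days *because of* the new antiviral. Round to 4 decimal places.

PNS ≈ 0.6855

Let p₁ = 0.763, p₀ = 0.0775.
Under exogeneity and monotonicity, PNS = p₁ − p₀.
PNS = 0.763 − 0.0775 = 0.6855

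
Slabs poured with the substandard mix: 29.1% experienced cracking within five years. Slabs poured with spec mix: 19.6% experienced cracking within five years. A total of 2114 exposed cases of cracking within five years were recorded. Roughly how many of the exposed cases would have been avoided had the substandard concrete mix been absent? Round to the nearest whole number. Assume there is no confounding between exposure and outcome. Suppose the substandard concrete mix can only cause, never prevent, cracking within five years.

p₁ = 0.291, p₀ = 0.196.
PN = (p₁ − p₀)/p₁ = (0.291 − 0.196) / 0.291 ≈ 0.32646.
Attributable cases ≈ PN × (exposed cases) = 0.32646 × 2114 ≈ 690.14.

about 690 cases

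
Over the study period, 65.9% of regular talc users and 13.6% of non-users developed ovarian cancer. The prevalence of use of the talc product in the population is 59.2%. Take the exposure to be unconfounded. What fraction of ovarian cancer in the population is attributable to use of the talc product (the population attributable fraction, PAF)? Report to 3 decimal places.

PAF ≈ 0.695

p₁ = 0.659, p₀ = 0.136.
Overall risk P(Y=1) = π·p₁ + (1−π)·p₀ = 0.592×0.659 + 0.408×0.136 = 0.44562.
Under exogeneity, PAF = [P(Y=1) − p₀] / P(Y=1).
PAF = (0.44562 − 0.136) / 0.44562 ≈ 0.6948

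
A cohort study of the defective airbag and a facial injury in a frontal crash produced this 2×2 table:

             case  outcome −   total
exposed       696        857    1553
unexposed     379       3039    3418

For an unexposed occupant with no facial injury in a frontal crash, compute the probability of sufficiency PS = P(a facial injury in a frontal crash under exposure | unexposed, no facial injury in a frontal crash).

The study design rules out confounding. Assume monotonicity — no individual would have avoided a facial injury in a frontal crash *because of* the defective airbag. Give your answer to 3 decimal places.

p₁ = P(outcome | exposed) = 696/1553 = 0.44816
p₀ = P(outcome | unexposed) = 379/3418 = 0.11088
Under exogeneity and monotonicity, PS = (p₁ − p₀) / (1 − p₀).
PS = (0.44816 − 0.11088) / (1 − 0.11088) = 0.33728 / 0.88912 ≈ 0.3793

PS ≈ 0.379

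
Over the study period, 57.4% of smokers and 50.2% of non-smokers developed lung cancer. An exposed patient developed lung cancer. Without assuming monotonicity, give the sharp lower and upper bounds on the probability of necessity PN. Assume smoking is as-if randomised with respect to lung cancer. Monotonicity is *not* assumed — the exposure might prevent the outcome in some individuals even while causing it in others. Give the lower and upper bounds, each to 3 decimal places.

0.125 ≤ PN ≤ 0.868

p₁ = 0.574, p₀ = 0.502.
Under exogeneity alone the bounds on PN are max{0,(p₁−p₀)/p₁} ≤ PN ≤ min{1,(1−p₀)/p₁}.
  lower = (p₁ − p₀)/p₁ = 0.072 / 0.574 ≈ 0.1254
  upper = min{1, (1 − p₀)/p₁} = 0.498 / 0.574 ≈ 0.8676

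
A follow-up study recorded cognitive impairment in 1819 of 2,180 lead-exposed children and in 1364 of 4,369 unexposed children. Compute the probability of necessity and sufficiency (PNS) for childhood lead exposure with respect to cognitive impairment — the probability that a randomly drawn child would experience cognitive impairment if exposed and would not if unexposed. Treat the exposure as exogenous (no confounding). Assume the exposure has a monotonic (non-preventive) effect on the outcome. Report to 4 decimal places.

PNS ≈ 0.5222

p₁ = P(outcome | exposed) = 1819/2180 = 0.8344
p₀ = P(outcome | unexposed) = 1364/4369 = 0.3122
Under exogeneity and monotonicity, PNS = p₁ − p₀.
PNS = 0.8344 − 0.3122 = 0.5222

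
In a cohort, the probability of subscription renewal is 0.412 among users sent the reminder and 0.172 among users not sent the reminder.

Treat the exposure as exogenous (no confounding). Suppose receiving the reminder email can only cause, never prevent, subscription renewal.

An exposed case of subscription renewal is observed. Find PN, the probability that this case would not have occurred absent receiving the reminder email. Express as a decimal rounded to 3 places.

Let p₁ = 0.412, p₀ = 0.172.
Under exogeneity and monotonicity, PN = (p₁ − p₀) / p₁.
PN = (0.412 − 0.172) / 0.412 = 0.24 / 0.412 ≈ 0.5825

PN ≈ 0.583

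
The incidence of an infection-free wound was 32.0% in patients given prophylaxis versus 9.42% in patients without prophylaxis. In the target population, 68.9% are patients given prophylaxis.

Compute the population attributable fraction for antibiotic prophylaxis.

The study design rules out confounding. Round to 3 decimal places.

PAF ≈ 0.623

p₁ = 0.32, p₀ = 0.0942.
Overall risk P(Y=1) = π·p₁ + (1−π)·p₀ = 0.689×0.32 + 0.311×0.0942 = 0.24978.
Under exogeneity, PAF = [P(Y=1) − p₀] / P(Y=1).
PAF = (0.24978 − 0.0942) / 0.24978 ≈ 0.6229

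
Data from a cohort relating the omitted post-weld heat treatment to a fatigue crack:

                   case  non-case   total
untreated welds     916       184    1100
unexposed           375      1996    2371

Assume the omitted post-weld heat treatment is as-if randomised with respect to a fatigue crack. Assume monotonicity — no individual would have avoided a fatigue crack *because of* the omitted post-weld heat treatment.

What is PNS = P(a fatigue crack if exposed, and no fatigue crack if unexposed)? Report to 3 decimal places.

PNS ≈ 0.675

p₁ = P(outcome | exposed) = 916/1100 = 0.83273
p₀ = P(outcome | unexposed) = 375/2371 = 0.15816
Under exogeneity and monotonicity, PNS = p₁ − p₀.
PNS = 0.83273 − 0.15816 = 0.67457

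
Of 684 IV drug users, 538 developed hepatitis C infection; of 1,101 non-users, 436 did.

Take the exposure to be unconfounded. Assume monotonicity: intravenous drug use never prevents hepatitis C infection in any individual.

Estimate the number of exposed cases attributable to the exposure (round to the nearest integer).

p₁ = P(outcome | exposed) = 538/684 = 0.78655
p₀ = P(outcome | unexposed) = 436/1101 = 0.396
PN = (p₁ − p₀)/p₁ = (0.78655 − 0.396) / 0.78655 ≈ 0.49653.
Attributable cases ≈ PN × (exposed cases) = 0.49653 × 538 ≈ 267.13.

about 267 cases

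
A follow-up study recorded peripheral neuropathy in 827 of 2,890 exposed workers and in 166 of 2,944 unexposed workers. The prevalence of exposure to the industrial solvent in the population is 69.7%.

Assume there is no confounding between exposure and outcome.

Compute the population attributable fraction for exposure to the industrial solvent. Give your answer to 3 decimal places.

PAF ≈ 0.740

p₁ = P(outcome | exposed) = 827/2890 = 0.28616
p₀ = P(outcome | unexposed) = 166/2944 = 0.056386
Overall risk P(Y=1) = π·p₁ + (1−π)·p₀ = 0.697×0.28616 + 0.303×0.056386 = 0.21654.
Under exogeneity, PAF = [P(Y=1) − p₀] / P(Y=1).
PAF = (0.21654 − 0.056386) / 0.21654 ≈ 0.7396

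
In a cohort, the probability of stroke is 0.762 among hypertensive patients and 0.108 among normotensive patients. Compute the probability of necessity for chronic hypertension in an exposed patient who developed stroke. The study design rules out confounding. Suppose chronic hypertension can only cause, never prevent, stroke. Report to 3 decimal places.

PN ≈ 0.858

Let p₁ = 0.762, p₀ = 0.108.
Under exogeneity and monotonicity, PN = (p₁ − p₀) / p₁.
PN = (0.762 − 0.108) / 0.762 = 0.654 / 0.762 ≈ 0.8583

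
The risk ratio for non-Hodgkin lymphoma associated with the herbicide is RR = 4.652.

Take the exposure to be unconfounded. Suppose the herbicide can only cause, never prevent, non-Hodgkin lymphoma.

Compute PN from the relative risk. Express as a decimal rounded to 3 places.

Under exogeneity and monotonicity, PN = (RR − 1) / RR = 1 − 1/RR.
PN = (4.652 − 1) / 4.652 = 3.652 / 4.652 ≈ 0.7850

PN ≈ 0.785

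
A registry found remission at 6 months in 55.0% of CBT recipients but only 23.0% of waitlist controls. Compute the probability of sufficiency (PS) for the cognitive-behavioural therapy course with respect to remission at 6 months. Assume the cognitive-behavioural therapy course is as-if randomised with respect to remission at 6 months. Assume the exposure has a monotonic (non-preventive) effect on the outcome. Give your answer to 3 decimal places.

PS ≈ 0.416

p₁ = 0.55, p₀ = 0.23.
Under exogeneity and monotonicity, PS = (p₁ − p₀) / (1 − p₀).
PS = (0.55 − 0.23) / (1 − 0.23) = 0.32 / 0.77 ≈ 0.4156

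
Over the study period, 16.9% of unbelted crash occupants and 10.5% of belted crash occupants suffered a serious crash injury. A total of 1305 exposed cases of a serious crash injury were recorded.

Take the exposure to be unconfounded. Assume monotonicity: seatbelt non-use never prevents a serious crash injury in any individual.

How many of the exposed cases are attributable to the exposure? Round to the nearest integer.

about 494 cases

p₁ = 0.169, p₀ = 0.105.
PN = (p₁ − p₀)/p₁ = (0.169 − 0.105) / 0.169 ≈ 0.37870.
Attributable cases ≈ PN × (exposed cases) = 0.37870 × 1305 ≈ 494.20.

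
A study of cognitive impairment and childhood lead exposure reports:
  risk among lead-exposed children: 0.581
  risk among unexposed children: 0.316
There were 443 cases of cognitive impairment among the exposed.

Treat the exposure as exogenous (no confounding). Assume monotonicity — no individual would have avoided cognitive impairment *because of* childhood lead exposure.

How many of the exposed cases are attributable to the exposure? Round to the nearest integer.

about 202 cases

Let p₁ = 0.581, p₀ = 0.316.
PN = (p₁ − p₀)/p₁ = (0.581 − 0.316) / 0.581 ≈ 0.45611.
Attributable cases ≈ PN × (exposed cases) = 0.45611 × 443 ≈ 202.06.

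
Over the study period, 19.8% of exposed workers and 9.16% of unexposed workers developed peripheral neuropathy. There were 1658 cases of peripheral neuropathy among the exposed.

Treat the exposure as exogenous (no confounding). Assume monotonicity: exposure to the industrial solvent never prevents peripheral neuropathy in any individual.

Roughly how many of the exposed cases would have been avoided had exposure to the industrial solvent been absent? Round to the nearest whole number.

p₁ = 0.198, p₀ = 0.0916.
PN = (p₁ − p₀)/p₁ = (0.198 − 0.0916) / 0.198 ≈ 0.53737.
Attributable cases ≈ PN × (exposed cases) = 0.53737 × 1658 ≈ 890.97.

about 891 cases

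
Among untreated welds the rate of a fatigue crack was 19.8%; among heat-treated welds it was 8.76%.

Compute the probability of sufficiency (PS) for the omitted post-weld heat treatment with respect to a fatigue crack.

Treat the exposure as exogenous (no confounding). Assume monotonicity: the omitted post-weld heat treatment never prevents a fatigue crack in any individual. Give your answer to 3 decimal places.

PS ≈ 0.121

p₁ = 0.198, p₀ = 0.0876.
Under exogeneity and monotonicity, PS = (p₁ − p₀) / (1 − p₀).
PS = (0.198 − 0.0876) / (1 − 0.0876) = 0.1104 / 0.9124 ≈ 0.1210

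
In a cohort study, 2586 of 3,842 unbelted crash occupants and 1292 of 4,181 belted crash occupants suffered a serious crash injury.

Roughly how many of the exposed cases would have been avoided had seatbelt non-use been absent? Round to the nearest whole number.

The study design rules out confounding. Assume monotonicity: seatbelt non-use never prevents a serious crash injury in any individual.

about 1399 cases

p₁ = P(outcome | exposed) = 2586/3842 = 0.67309
p₀ = P(outcome | unexposed) = 1292/4181 = 0.30902
PN = (p₁ − p₀)/p₁ = (0.67309 − 0.30902) / 0.67309 ≈ 0.54090.
Attributable cases ≈ PN × (exposed cases) = 0.54090 × 2586 ≈ 1398.76.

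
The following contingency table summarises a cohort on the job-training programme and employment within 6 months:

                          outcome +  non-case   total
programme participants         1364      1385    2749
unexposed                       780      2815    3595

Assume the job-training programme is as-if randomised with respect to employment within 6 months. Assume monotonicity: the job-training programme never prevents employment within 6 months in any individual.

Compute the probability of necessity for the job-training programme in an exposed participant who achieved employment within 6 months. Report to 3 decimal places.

PN ≈ 0.563

p₁ = P(outcome | exposed) = 1364/2749 = 0.49618
p₀ = P(outcome | unexposed) = 780/3595 = 0.21697
Under exogeneity and monotonicity, PN = (p₁ − p₀) / p₁.
PN = (0.49618 − 0.21697) / 0.49618 = 0.27921 / 0.49618 ≈ 0.5627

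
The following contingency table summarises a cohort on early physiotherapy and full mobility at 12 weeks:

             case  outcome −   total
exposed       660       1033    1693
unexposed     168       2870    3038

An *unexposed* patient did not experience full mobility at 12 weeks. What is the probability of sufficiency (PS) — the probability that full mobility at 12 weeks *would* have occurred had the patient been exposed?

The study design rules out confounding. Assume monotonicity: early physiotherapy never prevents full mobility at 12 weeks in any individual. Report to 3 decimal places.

p₁ = P(outcome | exposed) = 660/1693 = 0.38984
p₀ = P(outcome | unexposed) = 168/3038 = 0.0553
Under exogeneity and monotonicity, PS = (p₁ − p₀) / (1 − p₀).
PS = (0.38984 − 0.0553) / (1 − 0.0553) = 0.33454 / 0.9447 ≈ 0.3541

PS ≈ 0.354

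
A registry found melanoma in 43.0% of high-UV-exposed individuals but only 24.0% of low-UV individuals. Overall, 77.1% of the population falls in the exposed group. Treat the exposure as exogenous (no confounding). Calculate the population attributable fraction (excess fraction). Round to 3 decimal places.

PAF ≈ 0.379

p₁ = 0.43, p₀ = 0.24.
Overall risk P(Y=1) = π·p₁ + (1−π)·p₀ = 0.771×0.43 + 0.229×0.24 = 0.38649.
Under exogeneity, PAF = [P(Y=1) − p₀] / P(Y=1).
PAF = (0.38649 − 0.24) / 0.38649 ≈ 0.3790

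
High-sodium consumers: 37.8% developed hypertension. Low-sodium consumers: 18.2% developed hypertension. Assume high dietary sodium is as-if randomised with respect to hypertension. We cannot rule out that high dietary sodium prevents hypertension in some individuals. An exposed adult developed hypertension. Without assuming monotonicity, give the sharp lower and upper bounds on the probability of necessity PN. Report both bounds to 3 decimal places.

0.519 ≤ PN ≤ 1.000

p₁ = 0.378, p₀ = 0.182.
Under exogeneity alone the bounds on PN are max{0,(p₁−p₀)/p₁} ≤ PN ≤ min{1,(1−p₀)/p₁}.
  lower = (p₁ − p₀)/p₁ = 0.196 / 0.378 ≈ 0.5185
  upper = min{1, (1 − p₀)/p₁} = 0.818 / 0.378 ≈ 2.1640 → capped at 1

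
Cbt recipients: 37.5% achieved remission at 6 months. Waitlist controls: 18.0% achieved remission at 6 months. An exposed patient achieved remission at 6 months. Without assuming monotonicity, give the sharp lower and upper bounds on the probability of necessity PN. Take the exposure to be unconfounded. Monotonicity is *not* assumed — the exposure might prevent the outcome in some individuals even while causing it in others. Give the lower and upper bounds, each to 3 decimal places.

p₁ = 0.375, p₀ = 0.18.
Under exogeneity alone the bounds on PN are max{0,(p₁−p₀)/p₁} ≤ PN ≤ min{1,(1−p₀)/p₁}.
  lower = (p₁ − p₀)/p₁ = 0.195 / 0.375 ≈ 0.5200
  upper = min{1, (1 − p₀)/p₁} = 0.82 / 0.375 ≈ 2.1867 → capped at 1

0.520 ≤ PN ≤ 1.000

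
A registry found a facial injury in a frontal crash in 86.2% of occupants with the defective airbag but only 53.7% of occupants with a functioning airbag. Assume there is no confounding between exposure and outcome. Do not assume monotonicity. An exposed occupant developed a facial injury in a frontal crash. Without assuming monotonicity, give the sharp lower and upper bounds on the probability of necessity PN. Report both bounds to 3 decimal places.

p₁ = 0.862, p₀ = 0.537.
Under exogeneity alone the bounds on PN are max{0,(p₁−p₀)/p₁} ≤ PN ≤ min{1,(1−p₀)/p₁}.
  lower = (p₁ − p₀)/p₁ = 0.325 / 0.862 ≈ 0.3770
  upper = min{1, (1 − p₀)/p₁} = 0.463 / 0.862 ≈ 0.5371

0.377 ≤ PN ≤ 0.537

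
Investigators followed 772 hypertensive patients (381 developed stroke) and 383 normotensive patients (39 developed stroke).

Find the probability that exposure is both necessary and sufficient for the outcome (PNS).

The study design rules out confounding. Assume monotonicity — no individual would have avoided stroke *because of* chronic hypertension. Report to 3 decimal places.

p₁ = P(outcome | exposed) = 381/772 = 0.49352
p₀ = P(outcome | unexposed) = 39/383 = 0.10183
Under exogeneity and monotonicity, PNS = p₁ − p₀.
PNS = 0.49352 − 0.10183 = 0.3917

PNS ≈ 0.392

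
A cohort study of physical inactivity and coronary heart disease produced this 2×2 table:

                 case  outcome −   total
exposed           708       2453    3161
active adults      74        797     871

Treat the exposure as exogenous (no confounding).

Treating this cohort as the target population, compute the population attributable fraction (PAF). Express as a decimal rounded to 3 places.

PAF ≈ 0.562

p₁ = P(outcome | exposed) = 708/3161 = 0.22398
p₀ = P(outcome | unexposed) = 74/871 = 0.08496
Exposure prevalence π = 3161/4032 = 0.78398; overall risk P(Y=1) = 0.19395.
Under exogeneity, PAF = [P(Y=1) − p₀]/P(Y=1).
PAF = (0.19395 − 0.08496) / 0.19395 ≈ 0.5619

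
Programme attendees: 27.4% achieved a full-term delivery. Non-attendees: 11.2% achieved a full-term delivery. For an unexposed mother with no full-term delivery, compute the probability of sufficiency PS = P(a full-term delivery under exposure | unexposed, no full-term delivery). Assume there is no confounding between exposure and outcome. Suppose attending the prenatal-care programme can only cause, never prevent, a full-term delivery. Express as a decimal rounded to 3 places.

p₁ = 0.274, p₀ = 0.112.
Under exogeneity and monotonicity, PS = (p₁ − p₀) / (1 − p₀).
PS = (0.274 − 0.112) / (1 − 0.112) = 0.162 / 0.888 ≈ 0.1824

PS ≈ 0.182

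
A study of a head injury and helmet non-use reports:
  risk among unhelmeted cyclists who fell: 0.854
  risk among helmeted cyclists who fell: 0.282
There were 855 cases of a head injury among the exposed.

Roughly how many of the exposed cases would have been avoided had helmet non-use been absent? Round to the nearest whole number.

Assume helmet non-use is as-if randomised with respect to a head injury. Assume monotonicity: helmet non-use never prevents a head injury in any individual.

about 573 cases

Let p₁ = 0.854, p₀ = 0.282.
PN = (p₁ − p₀)/p₁ = (0.854 − 0.282) / 0.854 ≈ 0.66979.
Attributable cases ≈ PN × (exposed cases) = 0.66979 × 855 ≈ 572.67.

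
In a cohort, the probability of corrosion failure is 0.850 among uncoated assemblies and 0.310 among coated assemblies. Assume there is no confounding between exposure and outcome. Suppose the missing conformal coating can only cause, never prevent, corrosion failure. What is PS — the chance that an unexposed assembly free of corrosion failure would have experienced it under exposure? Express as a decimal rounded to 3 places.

PS ≈ 0.783

Let p₁ = 0.85, p₀ = 0.31.
Under exogeneity and monotonicity, PS = (p₁ − p₀) / (1 − p₀).
PS = (0.85 − 0.31) / (1 − 0.31) = 0.54 / 0.69 ≈ 0.7826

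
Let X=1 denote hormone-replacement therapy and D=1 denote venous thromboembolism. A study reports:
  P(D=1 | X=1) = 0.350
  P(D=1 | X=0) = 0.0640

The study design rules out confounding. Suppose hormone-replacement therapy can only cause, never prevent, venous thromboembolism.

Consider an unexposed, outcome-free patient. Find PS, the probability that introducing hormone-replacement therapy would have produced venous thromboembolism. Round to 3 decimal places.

Let p₁ = 0.35, p₀ = 0.064.
Under exogeneity and monotonicity, PS = (p₁ − p₀) / (1 − p₀).
PS = (0.35 − 0.064) / (1 − 0.064) = 0.286 / 0.936 ≈ 0.3056

PS ≈ 0.306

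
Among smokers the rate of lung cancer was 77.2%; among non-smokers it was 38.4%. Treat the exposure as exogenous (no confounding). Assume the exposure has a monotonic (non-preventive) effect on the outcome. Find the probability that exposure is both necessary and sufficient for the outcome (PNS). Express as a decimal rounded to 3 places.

PNS ≈ 0.388

p₁ = 0.772, p₀ = 0.384.
Under exogeneity and monotonicity, PNS = p₁ − p₀.
PNS = 0.772 − 0.384 = 0.388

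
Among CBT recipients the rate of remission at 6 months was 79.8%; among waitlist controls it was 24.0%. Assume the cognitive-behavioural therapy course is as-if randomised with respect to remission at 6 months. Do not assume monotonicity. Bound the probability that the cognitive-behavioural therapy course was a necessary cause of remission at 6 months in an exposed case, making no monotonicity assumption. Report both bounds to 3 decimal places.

p₁ = 0.798, p₀ = 0.24.
Under exogeneity alone the bounds on PN are max{0,(p₁−p₀)/p₁} ≤ PN ≤ min{1,(1−p₀)/p₁}.
  lower = (p₁ − p₀)/p₁ = 0.558 / 0.798 ≈ 0.6992
  upper = min{1, (1 − p₀)/p₁} = 0.76 / 0.798 ≈ 0.9524

0.699 ≤ PN ≤ 0.952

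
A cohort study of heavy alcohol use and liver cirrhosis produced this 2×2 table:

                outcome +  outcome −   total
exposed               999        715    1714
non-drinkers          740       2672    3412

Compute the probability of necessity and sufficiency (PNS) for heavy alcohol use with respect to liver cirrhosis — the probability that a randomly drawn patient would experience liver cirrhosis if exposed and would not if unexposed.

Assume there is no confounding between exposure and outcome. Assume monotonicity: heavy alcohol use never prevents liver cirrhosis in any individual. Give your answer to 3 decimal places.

p₁ = P(outcome | exposed) = 999/1714 = 0.58285
p₀ = P(outcome | unexposed) = 740/3412 = 0.21688
Under exogeneity and monotonicity, PNS = p₁ − p₀.
PNS = 0.58285 − 0.21688 = 0.36597

PNS ≈ 0.366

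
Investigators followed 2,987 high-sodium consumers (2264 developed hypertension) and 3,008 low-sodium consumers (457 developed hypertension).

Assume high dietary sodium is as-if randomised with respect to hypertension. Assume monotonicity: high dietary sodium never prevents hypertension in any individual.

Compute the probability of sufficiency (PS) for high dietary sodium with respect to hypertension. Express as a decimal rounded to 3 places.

PS ≈ 0.715

p₁ = P(outcome | exposed) = 2264/2987 = 0.75795
p₀ = P(outcome | unexposed) = 457/3008 = 0.15193
Under exogeneity and monotonicity, PS = (p₁ − p₀) / (1 − p₀).
PS = (0.75795 − 0.15193) / (1 − 0.15193) = 0.60602 / 0.84807 ≈ 0.7146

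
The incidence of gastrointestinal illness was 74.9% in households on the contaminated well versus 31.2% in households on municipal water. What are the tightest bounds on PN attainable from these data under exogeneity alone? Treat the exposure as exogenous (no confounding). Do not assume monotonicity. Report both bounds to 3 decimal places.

p₁ = 0.749, p₀ = 0.312.
Under exogeneity alone the bounds on PN are max{0,(p₁−p₀)/p₁} ≤ PN ≤ min{1,(1−p₀)/p₁}.
  lower = (p₁ − p₀)/p₁ = 0.437 / 0.749 ≈ 0.5834
  upper = min{1, (1 − p₀)/p₁} = 0.688 / 0.749 ≈ 0.9186

0.583 ≤ PN ≤ 0.919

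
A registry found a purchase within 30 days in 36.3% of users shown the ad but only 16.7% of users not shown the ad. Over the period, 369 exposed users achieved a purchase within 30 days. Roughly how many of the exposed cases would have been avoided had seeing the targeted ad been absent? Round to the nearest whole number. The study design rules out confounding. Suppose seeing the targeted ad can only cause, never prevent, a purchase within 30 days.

p₁ = 0.363, p₀ = 0.167.
PN = (p₁ − p₀)/p₁ = (0.363 − 0.167) / 0.363 ≈ 0.53994.
Attributable cases ≈ PN × (exposed cases) = 0.53994 × 369 ≈ 199.24.

about 199 cases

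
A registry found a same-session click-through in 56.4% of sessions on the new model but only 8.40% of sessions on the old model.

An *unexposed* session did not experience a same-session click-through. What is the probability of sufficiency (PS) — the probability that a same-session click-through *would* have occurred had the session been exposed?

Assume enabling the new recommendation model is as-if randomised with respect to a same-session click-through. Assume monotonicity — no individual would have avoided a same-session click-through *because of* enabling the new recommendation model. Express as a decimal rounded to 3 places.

PS ≈ 0.524

p₁ = 0.564, p₀ = 0.084.
Under exogeneity and monotonicity, PS = (p₁ − p₀) / (1 − p₀).
PS = (0.564 − 0.084) / (1 − 0.084) = 0.48 / 0.916 ≈ 0.5240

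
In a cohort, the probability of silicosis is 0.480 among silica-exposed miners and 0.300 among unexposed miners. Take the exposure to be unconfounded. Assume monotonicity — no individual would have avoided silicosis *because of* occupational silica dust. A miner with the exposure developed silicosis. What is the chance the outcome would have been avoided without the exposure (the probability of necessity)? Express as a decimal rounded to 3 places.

Let p₁ = 0.48, p₀ = 0.3.
Under exogeneity and monotonicity, PN = (p₁ − p₀) / p₁.
PN = (0.48 − 0.3) / 0.48 = 0.18 / 0.48 ≈ 0.3750

PN ≈ 0.375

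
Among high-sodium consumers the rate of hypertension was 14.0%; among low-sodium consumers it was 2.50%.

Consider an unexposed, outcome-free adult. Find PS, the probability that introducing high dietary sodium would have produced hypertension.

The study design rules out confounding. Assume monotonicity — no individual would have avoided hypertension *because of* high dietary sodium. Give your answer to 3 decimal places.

PS ≈ 0.118

p₁ = 0.14, p₀ = 0.025.
Under exogeneity and monotonicity, PS = (p₁ − p₀) / (1 − p₀).
PS = (0.14 − 0.025) / (1 − 0.025) = 0.115 / 0.975 ≈ 0.1179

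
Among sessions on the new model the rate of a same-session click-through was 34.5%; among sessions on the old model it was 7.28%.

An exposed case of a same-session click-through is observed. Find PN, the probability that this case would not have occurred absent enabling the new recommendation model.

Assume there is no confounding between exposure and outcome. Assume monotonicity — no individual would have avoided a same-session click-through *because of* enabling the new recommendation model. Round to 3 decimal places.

p₁ = 0.345, p₀ = 0.0728.
Under exogeneity and monotonicity, PN = (p₁ − p₀) / p₁.
PN = (0.345 − 0.0728) / 0.345 = 0.2722 / 0.345 ≈ 0.7890

PN ≈ 0.789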